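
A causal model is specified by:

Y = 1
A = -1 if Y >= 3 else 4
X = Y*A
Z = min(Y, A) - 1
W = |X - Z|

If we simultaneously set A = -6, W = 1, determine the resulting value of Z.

-7

The joint intervention fixes A = -6, W = 1, removing each variable's own equation.
Z = min(Y, A) - 1  [with Y=1, A=-6]  = -7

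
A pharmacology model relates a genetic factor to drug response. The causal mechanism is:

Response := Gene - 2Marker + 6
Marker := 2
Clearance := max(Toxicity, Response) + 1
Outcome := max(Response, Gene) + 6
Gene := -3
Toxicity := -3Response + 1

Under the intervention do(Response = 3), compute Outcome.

The intervention breaks the incoming arrows to Response: Response := Gene - 2Marker + 6 no longer applies, and Response = 3.
Outcome = max(Response, Gene) + 6  [with Response=3, Gene=-3]  = 9

9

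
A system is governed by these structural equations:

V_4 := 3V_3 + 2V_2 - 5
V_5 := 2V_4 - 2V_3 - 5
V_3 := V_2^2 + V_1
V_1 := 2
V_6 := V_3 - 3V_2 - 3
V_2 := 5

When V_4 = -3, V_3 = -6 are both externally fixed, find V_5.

1

The joint intervention fixes V_4 = -3, V_3 = -6, removing each variable's own equation.
V_5 = 2V_4 - 2V_3 - 5  [with V_4=-3, V_3=-6]  = 1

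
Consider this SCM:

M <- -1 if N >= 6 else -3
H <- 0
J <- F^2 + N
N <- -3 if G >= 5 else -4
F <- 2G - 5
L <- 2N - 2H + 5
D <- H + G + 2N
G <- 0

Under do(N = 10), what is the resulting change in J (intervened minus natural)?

The intervention breaks the incoming arrows to N: N <- -3 if G >= 5 else -4 no longer applies, and N = 10.
F = 2G - 5  [with G=0]  = -5
J = F^2 + N  [with F=-5, N=10]  = 35
Without intervention: N = -3 if G >= 5 else -4  [with G=0]  = -4; F = 2G - 5  [with G=0]  = -5; J = F^2 + N  [with F=-5, N=-4]  = 21.
Change = 35 − 21 = 14.

14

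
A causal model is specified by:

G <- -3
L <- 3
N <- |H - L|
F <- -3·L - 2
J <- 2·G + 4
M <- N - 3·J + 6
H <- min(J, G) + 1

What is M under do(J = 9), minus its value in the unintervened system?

The intervention breaks the incoming arrows to J: J <- 2·G + 4 no longer applies, and J = 9.
H = min(J, G) + 1  [with J=9, G=-3]  = -2
N = |H - L|  [with H=-2, L=3]  = 5
M = N - 3·J + 6  [with N=5, J=9]  = -16
Without intervention: J = 2·G + 4  [with G=-3]  = -2; H = min(J, G) + 1  [with J=-2, G=-3]  = -2; N = |H - L|  [with H=-2, L=3]  = 5; M = N - 3·J + 6  [with N=5, J=-2]  = 17.
Change = -16 − 17 = -33.

-33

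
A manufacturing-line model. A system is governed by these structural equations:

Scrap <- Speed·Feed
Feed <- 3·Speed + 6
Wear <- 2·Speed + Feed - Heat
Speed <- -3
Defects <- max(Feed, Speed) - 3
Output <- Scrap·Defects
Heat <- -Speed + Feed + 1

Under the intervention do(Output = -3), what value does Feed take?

Under do(Output=-3), the mechanism Output <- Scrap·Defects is discarded; Output is fixed at -3.
Feed is not downstream of the intervention, so its value is determined by the original equations.
Feed = 3·Speed + 6  [with Speed=-3]  = -3

-3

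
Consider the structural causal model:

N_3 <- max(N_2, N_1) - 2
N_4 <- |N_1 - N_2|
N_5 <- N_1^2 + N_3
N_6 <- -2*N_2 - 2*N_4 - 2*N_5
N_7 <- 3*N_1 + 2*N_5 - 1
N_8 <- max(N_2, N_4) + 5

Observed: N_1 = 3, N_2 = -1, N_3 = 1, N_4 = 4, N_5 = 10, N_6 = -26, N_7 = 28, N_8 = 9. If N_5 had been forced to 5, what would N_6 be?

-16

The intervention breaks the incoming arrows to N_5: N_5 <- N_1^2 + N_3 no longer applies, and N_5 = 5.
N_4 = |N_1 - N_2|  [with N_1=3, N_2=-1]  = 4
N_6 = -2*N_2 - 2*N_4 - 2*N_5  [with N_2=-1, N_4=4, N_5=5]  = -16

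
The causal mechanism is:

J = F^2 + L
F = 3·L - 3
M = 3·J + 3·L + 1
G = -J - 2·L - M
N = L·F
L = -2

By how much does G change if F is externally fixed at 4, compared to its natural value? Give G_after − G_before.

do(F=4) replaces the equation F = 3·L - 3 with the constant F = 4.
J = F^2 + L  [with F=4, L=-2]  = 14
M = 3·J + 3·L + 1  [with J=14, L=-2]  = 37
G = -J - 2·L - M  [with J=14, L=-2, M=37]  = -47
Without intervention: F = 3·L - 3  [with L=-2]  = -9; J = F^2 + L  [with F=-9, L=-2]  = 79; M = 3·J + 3·L + 1  [with J=79, L=-2]  = 232; G = -J - 2·L - M  [with J=79, L=-2, M=232]  = -307.
Change = -47 − (-307) = 260.

260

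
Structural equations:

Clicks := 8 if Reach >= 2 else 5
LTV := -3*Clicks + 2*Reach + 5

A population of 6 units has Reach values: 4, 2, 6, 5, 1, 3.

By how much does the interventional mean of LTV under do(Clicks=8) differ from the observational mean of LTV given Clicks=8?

Under do(Clicks=8), Clicks's equation is replaced by Clicks=8 for every unit. Per-unit LTV: -11, -15, -7, -9, -17, -13. Mean = -12.
Conditioning on Clicks=8 selects the 5 unit(s) with Reach ∈ {4, 2, 6, 5, 3}. Their LTV values: -11, -15, -7, -9, -13. Mean = -11.
Difference = -12 − (-11) = -1.

-1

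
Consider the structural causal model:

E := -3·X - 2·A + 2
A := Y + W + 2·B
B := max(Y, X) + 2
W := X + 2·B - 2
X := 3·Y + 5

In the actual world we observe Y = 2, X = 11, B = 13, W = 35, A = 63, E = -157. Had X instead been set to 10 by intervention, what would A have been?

58

do(X=10) replaces the equation X := 3·Y + 5 with the constant X = 10.
B = max(Y, X) + 2  [with Y=2, X=10]  = 12
W = X + 2·B - 2  [with X=10, B=12]  = 32
A = Y + W + 2·B  [with Y=2, W=32, B=12]  = 58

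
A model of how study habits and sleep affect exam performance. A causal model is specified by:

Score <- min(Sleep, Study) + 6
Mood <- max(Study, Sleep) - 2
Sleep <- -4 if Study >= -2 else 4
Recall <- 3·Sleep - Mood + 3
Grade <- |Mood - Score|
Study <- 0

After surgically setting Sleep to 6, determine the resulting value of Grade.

2

Under do(Sleep=6), the mechanism Sleep <- -4 if Study >= -2 else 4 is discarded; Sleep is fixed at 6.
Score = min(Sleep, Study) + 6  [with Sleep=6, Study=0]  = 6
Mood = max(Study, Sleep) - 2  [with Study=0, Sleep=6]  = 4
Grade = |Mood - Score|  [with Mood=4, Score=6]  = 2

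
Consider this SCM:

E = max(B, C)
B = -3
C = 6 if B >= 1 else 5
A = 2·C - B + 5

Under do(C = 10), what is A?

The intervention breaks the incoming arrows to C: C = 6 if B >= 1 else 5 no longer applies, and C = 10.
A = 2·C - B + 5  [with C=10, B=-3]  = 28

28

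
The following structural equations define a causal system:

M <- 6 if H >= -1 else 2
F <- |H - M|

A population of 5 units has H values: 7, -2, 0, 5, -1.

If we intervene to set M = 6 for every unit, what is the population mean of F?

4.6

Every unit gets M=6 under the intervention. F values become 1, 8, 6, 1, 7; E[F|do(M=6)] = 4.6.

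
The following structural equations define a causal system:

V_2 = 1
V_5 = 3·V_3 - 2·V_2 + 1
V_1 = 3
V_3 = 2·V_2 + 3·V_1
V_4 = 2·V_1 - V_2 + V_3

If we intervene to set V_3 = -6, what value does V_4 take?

The intervention breaks the incoming arrows to V_3: V_3 = 2·V_2 + 3·V_1 no longer applies, and V_3 = -6.
V_4 = 2·V_1 - V_2 + V_3  [with V_1=3, V_2=1, V_3=-6]  = -1

-1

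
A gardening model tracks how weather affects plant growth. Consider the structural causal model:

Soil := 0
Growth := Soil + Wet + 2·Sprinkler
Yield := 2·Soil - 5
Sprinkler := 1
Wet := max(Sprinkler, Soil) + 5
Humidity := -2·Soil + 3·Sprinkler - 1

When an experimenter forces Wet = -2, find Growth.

0

The intervention breaks the incoming arrows to Wet: Wet := max(Sprinkler, Soil) + 5 no longer applies, and Wet = -2.
Growth = Soil + Wet + 2·Sprinkler  [with Soil=0, Wet=-2, Sprinkler=1]  = 0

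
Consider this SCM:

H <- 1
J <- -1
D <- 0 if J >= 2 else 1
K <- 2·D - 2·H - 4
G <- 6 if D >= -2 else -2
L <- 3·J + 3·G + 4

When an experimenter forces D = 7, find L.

19

The intervention breaks the incoming arrows to D: D <- 0 if J >= 2 else 1 no longer applies, and D = 7.
G = 6 if D >= -2 else -2  [with D=7]  = 6
L = 3·J + 3·G + 4  [with J=-1, G=6]  = 19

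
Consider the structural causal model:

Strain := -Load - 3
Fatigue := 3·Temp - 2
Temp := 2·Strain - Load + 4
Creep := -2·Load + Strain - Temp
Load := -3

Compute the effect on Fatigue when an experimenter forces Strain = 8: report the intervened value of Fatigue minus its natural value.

do(Strain=8) replaces the equation Strain := -Load - 3 with the constant Strain = 8.
Temp = 2·Strain - Load + 4  [with Strain=8, Load=-3]  = 23
Fatigue = 3·Temp - 2  [with Temp=23]  = 67
Without intervention: Strain = -Load - 3  [with Load=-3]  = 0; Temp = 2·Strain - Load + 4  [with Strain=0, Load=-3]  = 7; Fatigue = 3·Temp - 2  [with Temp=7]  = 19.
Change = 67 − 19 = 48.

48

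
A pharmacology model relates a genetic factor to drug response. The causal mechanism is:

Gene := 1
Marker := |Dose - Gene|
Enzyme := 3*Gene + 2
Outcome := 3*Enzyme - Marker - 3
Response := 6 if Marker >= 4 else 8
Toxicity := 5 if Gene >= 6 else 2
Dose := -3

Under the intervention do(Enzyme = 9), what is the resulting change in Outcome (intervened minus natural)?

12

The intervention breaks the incoming arrows to Enzyme: Enzyme := 3*Gene + 2 no longer applies, and Enzyme = 9.
Marker = |Dose - Gene|  [with Dose=-3, Gene=1]  = 4
Outcome = 3*Enzyme - Marker - 3  [with Enzyme=9, Marker=4]  = 20
Without intervention: Enzyme = 3*Gene + 2  [with Gene=1]  = 5; Marker = |Dose - Gene|  [with Dose=-3, Gene=1]  = 4; Outcome = 3*Enzyme - Marker - 3  [with Enzyme=5, Marker=4]  = 8.
Change = 20 − 8 = 12.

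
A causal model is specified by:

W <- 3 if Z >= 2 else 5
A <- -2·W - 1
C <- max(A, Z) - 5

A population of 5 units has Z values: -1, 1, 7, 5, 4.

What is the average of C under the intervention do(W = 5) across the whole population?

-1.8

do(W=5) breaks W's dependence on Z. With W=5 fixed, C across the units is -6, -4, 2, 0, -1, mean -1.8.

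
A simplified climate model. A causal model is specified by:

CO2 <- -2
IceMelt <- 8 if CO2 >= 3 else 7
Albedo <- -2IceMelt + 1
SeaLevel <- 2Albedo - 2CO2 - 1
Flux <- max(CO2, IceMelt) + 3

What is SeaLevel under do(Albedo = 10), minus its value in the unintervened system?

The intervention breaks the incoming arrows to Albedo: Albedo <- -2IceMelt + 1 no longer applies, and Albedo = 10.
SeaLevel = 2Albedo - 2CO2 - 1  [with Albedo=10, CO2=-2]  = 23
Without intervention: IceMelt = 8 if CO2 >= 3 else 7  [with CO2=-2]  = 7; Albedo = -2IceMelt + 1  [with IceMelt=7]  = -13; SeaLevel = 2Albedo - 2CO2 - 1  [with Albedo=-13, CO2=-2]  = -23.
Change = 23 − (-23) = 46.

46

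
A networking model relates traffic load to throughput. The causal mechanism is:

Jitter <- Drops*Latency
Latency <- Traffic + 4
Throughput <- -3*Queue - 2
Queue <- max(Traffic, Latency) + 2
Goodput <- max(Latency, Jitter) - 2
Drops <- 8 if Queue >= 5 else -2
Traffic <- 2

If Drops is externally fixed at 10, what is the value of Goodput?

The intervention breaks the incoming arrows to Drops: Drops <- 8 if Queue >= 5 else -2 no longer applies, and Drops = 10.
Latency = Traffic + 4  [with Traffic=2]  = 6
Jitter = Drops*Latency  [with Drops=10, Latency=6]  = 60
Goodput = max(Latency, Jitter) - 2  [with Latency=6, Jitter=60]  = 58

58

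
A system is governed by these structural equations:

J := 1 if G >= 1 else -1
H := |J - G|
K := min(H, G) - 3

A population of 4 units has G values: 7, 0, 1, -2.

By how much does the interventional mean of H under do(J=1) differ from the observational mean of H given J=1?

-0.5

Every unit gets J=1 under the intervention. H values become 6, 1, 0, 3; E[H|do(J=1)] = 2.5.
Conditioning on J=1 selects the 2 unit(s) with G ∈ {7, 1}. Their H values: 6, 0. Mean = 3.
Difference = 2.5 − 3 = -0.5.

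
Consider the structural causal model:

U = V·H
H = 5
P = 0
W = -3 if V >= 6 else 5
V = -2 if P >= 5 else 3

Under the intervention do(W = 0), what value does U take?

The intervention breaks the incoming arrows to W: W = -3 if V >= 6 else 5 no longer applies, and W = 0.
Since U is not a descendant of the intervened variable, it is unaffected.
V = -2 if P >= 5 else 3  [with P=0]  = 3
U = V·H  [with V=3, H=5]  = 15

15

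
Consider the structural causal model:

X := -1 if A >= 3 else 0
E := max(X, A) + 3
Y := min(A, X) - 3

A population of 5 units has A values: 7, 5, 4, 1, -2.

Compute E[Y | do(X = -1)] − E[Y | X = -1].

The intervention sets X=-1 in all 5 units regardless of A. Recomputing Y per unit gives -4, -4, -4, -4, -5; average -4.2.
Observing X=-1 restricts to units where X's equation naturally yields -1: A ∈ {7, 5, 4}. In that subpopulation Y = -4, -4, -4, mean -4.
Difference = -4.2 − (-4) = -0.2.

-0.2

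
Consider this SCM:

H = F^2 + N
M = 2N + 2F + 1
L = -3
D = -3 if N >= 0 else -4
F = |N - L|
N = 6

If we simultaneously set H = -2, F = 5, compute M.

Under do(H = -2, F = 5), each intervened variable's structural equation is replaced by its fixed value.
M = 2N + 2F + 1  [with N=6, F=5]  = 23

23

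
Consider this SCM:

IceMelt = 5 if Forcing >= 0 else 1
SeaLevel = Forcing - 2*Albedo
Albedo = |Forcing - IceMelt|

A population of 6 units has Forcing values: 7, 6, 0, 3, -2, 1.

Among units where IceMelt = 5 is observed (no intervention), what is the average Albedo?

2.8

E[Albedo|IceMelt=5] averages over only the 5 units with IceMelt=5 (Forcing = 7, 6, 0, 3, 1): Albedo = 2, 1, 5, 2, 4, mean 2.8.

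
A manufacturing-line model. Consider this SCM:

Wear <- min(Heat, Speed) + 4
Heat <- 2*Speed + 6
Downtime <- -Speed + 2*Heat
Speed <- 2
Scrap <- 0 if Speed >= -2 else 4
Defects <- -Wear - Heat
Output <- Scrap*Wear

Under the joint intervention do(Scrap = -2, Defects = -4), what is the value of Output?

Setting Scrap = -2, Defects = -4 by intervention discards those variables' equations.
Heat = 2*Speed + 6  [with Speed=2]  = 10
Wear = min(Heat, Speed) + 4  [with Heat=10, Speed=2]  = 6
Output = Scrap*Wear  [with Scrap=-2, Wear=6]  = -12

-12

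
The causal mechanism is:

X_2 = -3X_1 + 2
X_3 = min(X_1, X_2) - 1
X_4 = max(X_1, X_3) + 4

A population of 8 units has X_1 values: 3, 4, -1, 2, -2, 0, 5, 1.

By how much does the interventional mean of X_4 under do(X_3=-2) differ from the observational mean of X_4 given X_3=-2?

1.5

Every unit gets X_3=-2 under the intervention. X_4 values become 7, 8, 3, 6, 2, 4, 9, 5; E[X_4|do(X_3=-2)] = 5.5.
E[X_4|X_3=-2] averages over only the 2 units with X_3=-2 (X_1 = -1, 1): X_4 = 3, 5, mean 4.
Difference = 5.5 − 4 = 1.5.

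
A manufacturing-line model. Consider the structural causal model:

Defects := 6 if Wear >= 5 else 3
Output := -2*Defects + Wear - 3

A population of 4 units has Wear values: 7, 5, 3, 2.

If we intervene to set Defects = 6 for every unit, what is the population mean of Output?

Every unit gets Defects=6 under the intervention. Output values become -8, -10, -12, -13; E[Output|do(Defects=6)] = -10.75.

-10.75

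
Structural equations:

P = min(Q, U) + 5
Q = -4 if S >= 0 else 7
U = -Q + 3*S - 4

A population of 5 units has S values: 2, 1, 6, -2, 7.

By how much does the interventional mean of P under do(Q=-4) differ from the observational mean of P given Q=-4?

do(Q=-4) breaks Q's dependence on S. With Q=-4 fixed, P across the units is 1, 1, 1, -1, 1, mean 0.6.
Conditioning on Q=-4 selects the 4 unit(s) with S ∈ {2, 1, 6, 7}. Their P values: 1, 1, 1, 1. Mean = 1.
Difference = 0.6 − 1 = -0.4.

-0.4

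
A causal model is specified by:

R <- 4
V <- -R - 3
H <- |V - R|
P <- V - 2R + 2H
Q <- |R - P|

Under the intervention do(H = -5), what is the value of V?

Under do(H=-5), the mechanism H <- |V - R| is discarded; H is fixed at -5.
Since V is not a descendant of the intervened variable, it is unaffected.
V = -R - 3  [with R=4]  = -7

-7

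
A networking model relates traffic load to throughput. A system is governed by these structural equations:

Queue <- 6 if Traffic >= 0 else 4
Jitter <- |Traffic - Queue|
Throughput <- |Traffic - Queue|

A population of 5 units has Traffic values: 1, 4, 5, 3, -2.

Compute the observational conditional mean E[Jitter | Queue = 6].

Observing Queue=6 restricts to units where Queue's equation naturally yields 6: Traffic ∈ {1, 4, 5, 3}. In that subpopulation Jitter = 5, 2, 1, 3, mean 2.75.

2.75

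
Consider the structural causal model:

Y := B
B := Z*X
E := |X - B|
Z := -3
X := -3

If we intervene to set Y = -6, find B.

9

do(Y=-6) replaces the equation Y := B with the constant Y = -6.
B is not downstream of the intervention, so its value is determined by the original equations.
B = Z*X  [with Z=-3, X=-3]  = 9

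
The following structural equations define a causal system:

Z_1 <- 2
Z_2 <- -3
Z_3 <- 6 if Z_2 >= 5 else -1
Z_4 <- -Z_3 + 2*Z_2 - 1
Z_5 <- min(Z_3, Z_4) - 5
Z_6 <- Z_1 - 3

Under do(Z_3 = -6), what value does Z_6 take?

-1

The intervention breaks the incoming arrows to Z_3: Z_3 <- 6 if Z_2 >= 5 else -1 no longer applies, and Z_3 = -6.
No directed path runs from Z_3 to Z_6, so Z_6 keeps its natural value.
Z_6 = Z_1 - 3  [with Z_1=2]  = -1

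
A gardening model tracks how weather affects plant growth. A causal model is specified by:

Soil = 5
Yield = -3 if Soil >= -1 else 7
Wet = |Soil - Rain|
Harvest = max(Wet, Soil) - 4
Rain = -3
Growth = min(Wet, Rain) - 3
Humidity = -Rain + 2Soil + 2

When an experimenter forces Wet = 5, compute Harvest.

The intervention breaks the incoming arrows to Wet: Wet = |Soil - Rain| no longer applies, and Wet = 5.
Harvest = max(Wet, Soil) - 4  [with Wet=5, Soil=5]  = 1

1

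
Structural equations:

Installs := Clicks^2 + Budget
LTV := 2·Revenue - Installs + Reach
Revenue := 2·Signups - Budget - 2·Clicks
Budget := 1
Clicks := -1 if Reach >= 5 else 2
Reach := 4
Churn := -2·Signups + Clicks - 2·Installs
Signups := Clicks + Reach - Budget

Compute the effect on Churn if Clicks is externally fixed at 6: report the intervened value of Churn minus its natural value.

-68

The intervention breaks the incoming arrows to Clicks: Clicks := -1 if Reach >= 5 else 2 no longer applies, and Clicks = 6.
Installs = Clicks^2 + Budget  [with Clicks=6, Budget=1]  = 37
Signups = Clicks + Reach - Budget  [with Clicks=6, Reach=4, Budget=1]  = 9
Churn = -2·Signups + Clicks - 2·Installs  [with Signups=9, Clicks=6, Installs=37]  = -86
Without intervention: Clicks = -1 if Reach >= 5 else 2  [with Reach=4]  = 2; Installs = Clicks^2 + Budget  [with Clicks=2, Budget=1]  = 5; Signups = Clicks + Reach - Budget  [with Clicks=2, Reach=4, Budget=1]  = 5; Churn = -2·Signups + Clicks - 2·Installs  [with Signups=5, Clicks=2, Installs=5]  = -18.
Change = -86 − (-18) = -68.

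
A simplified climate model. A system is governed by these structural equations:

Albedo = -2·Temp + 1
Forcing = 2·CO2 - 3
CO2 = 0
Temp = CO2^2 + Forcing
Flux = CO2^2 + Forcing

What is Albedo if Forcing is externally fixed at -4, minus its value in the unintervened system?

2

Under do(Forcing=-4), the mechanism Forcing = 2·CO2 - 3 is discarded; Forcing is fixed at -4.
Temp = CO2^2 + Forcing  [with CO2=0, Forcing=-4]  = -4
Albedo = -2·Temp + 1  [with Temp=-4]  = 9
Without intervention: Forcing = 2·CO2 - 3  [with CO2=0]  = -3; Temp = CO2^2 + Forcing  [with CO2=0, Forcing=-3]  = -3; Albedo = -2·Temp + 1  [with Temp=-3]  = 7.
Change = 9 − 7 = 2.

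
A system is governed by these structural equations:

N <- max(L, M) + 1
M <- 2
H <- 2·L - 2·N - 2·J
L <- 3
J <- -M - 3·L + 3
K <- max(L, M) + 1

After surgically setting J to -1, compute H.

0

The intervention breaks the incoming arrows to J: J <- -M - 3·L + 3 no longer applies, and J = -1.
N = max(L, M) + 1  [with L=3, M=2]  = 4
H = 2·L - 2·N - 2·J  [with L=3, N=4, J=-1]  = 0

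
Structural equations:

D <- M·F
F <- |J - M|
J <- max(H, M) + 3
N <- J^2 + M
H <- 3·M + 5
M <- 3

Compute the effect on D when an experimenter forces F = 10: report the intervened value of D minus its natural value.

-12

The intervention breaks the incoming arrows to F: F <- |J - M| no longer applies, and F = 10.
D = M·F  [with M=3, F=10]  = 30
Without intervention: H = 3·M + 5  [with M=3]  = 14; J = max(H, M) + 3  [with H=14, M=3]  = 17; F = |J - M|  [with J=17, M=3]  = 14; D = M·F  [with M=3, F=14]  = 42.
Change = 30 − 42 = -12.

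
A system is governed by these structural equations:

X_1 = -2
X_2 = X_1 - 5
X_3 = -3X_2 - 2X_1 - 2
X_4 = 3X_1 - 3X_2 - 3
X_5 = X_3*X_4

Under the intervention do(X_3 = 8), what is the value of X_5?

96

do(X_3=8) replaces the equation X_3 = -3X_2 - 2X_1 - 2 with the constant X_3 = 8.
X_2 = X_1 - 5  [with X_1=-2]  = -7
X_4 = 3X_1 - 3X_2 - 3  [with X_1=-2, X_2=-7]  = 12
X_5 = X_3*X_4  [with X_3=8, X_4=12]  = 96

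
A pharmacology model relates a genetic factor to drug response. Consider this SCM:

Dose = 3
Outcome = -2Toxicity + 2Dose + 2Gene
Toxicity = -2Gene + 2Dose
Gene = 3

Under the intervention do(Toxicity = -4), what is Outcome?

The intervention breaks the incoming arrows to Toxicity: Toxicity = -2Gene + 2Dose no longer applies, and Toxicity = -4.
Outcome = -2Toxicity + 2Dose + 2Gene  [with Toxicity=-4, Dose=3, Gene=3]  = 20

20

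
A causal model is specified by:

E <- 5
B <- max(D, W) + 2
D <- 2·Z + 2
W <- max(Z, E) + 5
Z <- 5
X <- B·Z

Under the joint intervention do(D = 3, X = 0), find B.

12

Setting D = 3, X = 0 by intervention discards those variables' equations.
W = max(Z, E) + 5  [with Z=5, E=5]  = 10
B = max(D, W) + 2  [with D=3, W=10]  = 12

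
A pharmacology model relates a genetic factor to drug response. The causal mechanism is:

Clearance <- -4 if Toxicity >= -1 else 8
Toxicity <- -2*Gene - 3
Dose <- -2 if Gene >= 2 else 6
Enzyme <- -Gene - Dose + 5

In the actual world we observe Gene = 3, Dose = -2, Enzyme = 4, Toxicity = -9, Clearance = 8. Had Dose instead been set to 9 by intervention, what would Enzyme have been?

The intervention breaks the incoming arrows to Dose: Dose <- -2 if Gene >= 2 else 6 no longer applies, and Dose = 9.
Enzyme = -Gene - Dose + 5  [with Gene=3, Dose=9]  = -7

-7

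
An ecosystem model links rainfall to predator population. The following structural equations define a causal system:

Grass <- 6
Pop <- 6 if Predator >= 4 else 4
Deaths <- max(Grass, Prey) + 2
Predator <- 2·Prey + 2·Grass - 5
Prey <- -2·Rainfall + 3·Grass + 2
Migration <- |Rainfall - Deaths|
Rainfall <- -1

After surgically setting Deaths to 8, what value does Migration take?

The intervention breaks the incoming arrows to Deaths: Deaths <- max(Grass, Prey) + 2 no longer applies, and Deaths = 8.
Migration = |Rainfall - Deaths|  [with Rainfall=-1, Deaths=8]  = 9

9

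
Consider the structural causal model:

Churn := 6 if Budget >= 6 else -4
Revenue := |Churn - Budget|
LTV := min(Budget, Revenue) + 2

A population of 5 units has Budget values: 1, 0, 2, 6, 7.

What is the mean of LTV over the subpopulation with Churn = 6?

2.5

Observing Churn=6 restricts to units where Churn's equation naturally yields 6: Budget ∈ {6, 7}. In that subpopulation LTV = 2, 3, mean 2.5.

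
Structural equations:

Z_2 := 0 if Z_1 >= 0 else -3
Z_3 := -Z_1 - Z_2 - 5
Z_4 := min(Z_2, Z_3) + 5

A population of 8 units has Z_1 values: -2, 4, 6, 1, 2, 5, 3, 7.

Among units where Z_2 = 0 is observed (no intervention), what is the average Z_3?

-9

Observing Z_2=0 restricts to units where Z_2's equation naturally yields 0: Z_1 ∈ {4, 6, 1, 2, 5, 3, 7}. In that subpopulation Z_3 = -9, -11, -6, -7, -10, -8, -12, mean -9.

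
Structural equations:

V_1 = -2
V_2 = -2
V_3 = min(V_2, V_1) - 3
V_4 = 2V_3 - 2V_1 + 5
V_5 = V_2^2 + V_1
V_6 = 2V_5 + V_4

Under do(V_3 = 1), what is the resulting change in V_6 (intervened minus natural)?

The intervention breaks the incoming arrows to V_3: V_3 = min(V_2, V_1) - 3 no longer applies, and V_3 = 1.
V_4 = 2V_3 - 2V_1 + 5  [with V_3=1, V_1=-2]  = 11
V_5 = V_2^2 + V_1  [with V_2=-2, V_1=-2]  = 2
V_6 = 2V_5 + V_4  [with V_5=2, V_4=11]  = 15
Without intervention: V_3 = min(V_2, V_1) - 3  [with V_2=-2, V_1=-2]  = -5; V_4 = 2V_3 - 2V_1 + 5  [with V_3=-5, V_1=-2]  = -1; V_5 = V_2^2 + V_1  [with V_2=-2, V_1=-2]  = 2; V_6 = 2V_5 + V_4  [with V_5=2, V_4=-1]  = 3.
Change = 15 − 3 = 12.

12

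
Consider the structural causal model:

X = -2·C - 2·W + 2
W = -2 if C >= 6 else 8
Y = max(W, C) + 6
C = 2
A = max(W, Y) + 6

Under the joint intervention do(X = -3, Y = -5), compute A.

14

The joint intervention fixes X = -3, Y = -5, removing each variable's own equation.
W = -2 if C >= 6 else 8  [with C=2]  = 8
A = max(W, Y) + 6  [with W=8, Y=-5]  = 14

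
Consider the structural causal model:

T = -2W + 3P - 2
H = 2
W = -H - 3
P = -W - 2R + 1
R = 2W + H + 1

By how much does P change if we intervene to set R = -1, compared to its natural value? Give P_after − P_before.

The intervention breaks the incoming arrows to R: R = 2W + H + 1 no longer applies, and R = -1.
W = -H - 3  [with H=2]  = -5
P = -W - 2R + 1  [with W=-5, R=-1]  = 8
Without intervention: W = -H - 3  [with H=2]  = -5; R = 2W + H + 1  [with W=-5, H=2]  = -7; P = -W - 2R + 1  [with W=-5, R=-7]  = 20.
Change = 8 − 20 = -12.

-12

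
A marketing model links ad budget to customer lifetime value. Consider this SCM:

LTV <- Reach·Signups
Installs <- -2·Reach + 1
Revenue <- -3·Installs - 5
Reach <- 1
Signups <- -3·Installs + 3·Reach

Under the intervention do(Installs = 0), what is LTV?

do(Installs=0) replaces the equation Installs <- -2·Reach + 1 with the constant Installs = 0.
Signups = -3·Installs + 3·Reach  [with Installs=0, Reach=1]  = 3
LTV = Reach·Signups  [with Reach=1, Signups=3]  = 3

3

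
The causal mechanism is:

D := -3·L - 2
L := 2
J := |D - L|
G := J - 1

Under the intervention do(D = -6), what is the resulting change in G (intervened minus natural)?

Under do(D=-6), the mechanism D := -3·L - 2 is discarded; D is fixed at -6.
J = |D - L|  [with D=-6, L=2]  = 8
G = J - 1  [with J=8]  = 7
Without intervention: D = -3·L - 2  [with L=2]  = -8; J = |D - L|  [with D=-8, L=2]  = 10; G = J - 1  [with J=10]  = 9.
Change = 7 − 9 = -2.

-2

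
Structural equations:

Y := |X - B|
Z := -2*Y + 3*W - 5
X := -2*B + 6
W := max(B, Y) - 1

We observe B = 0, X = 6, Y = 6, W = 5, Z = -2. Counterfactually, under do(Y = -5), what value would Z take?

do(Y=-5) replaces the equation Y := |X - B| with the constant Y = -5.
W = max(B, Y) - 1  [with B=0, Y=-5]  = -1
Z = -2*Y + 3*W - 5  [with Y=-5, W=-1]  = 2

2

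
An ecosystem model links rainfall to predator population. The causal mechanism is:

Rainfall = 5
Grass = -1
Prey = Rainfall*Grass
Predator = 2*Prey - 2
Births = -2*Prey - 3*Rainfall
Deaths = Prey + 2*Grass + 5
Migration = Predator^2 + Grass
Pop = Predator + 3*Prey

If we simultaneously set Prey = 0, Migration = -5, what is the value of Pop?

-2

Under do(Prey = 0, Migration = -5), each intervened variable's structural equation is replaced by its fixed value.
Predator = 2*Prey - 2  [with Prey=0]  = -2
Pop = Predator + 3*Prey  [with Predator=-2, Prey=0]  = -2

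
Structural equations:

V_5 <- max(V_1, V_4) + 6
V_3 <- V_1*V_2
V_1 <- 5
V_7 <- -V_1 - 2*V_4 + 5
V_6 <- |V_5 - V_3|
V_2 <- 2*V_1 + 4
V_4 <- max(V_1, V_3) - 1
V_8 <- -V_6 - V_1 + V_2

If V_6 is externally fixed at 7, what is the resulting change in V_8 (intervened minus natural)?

-2

Intervening sets V_6 = 7 and removes its equation (V_6 <- |V_5 - V_3|).
V_2 = 2*V_1 + 4  [with V_1=5]  = 14
V_8 = -V_6 - V_1 + V_2  [with V_6=7, V_1=5, V_2=14]  = 2
Without intervention: V_2 = 2*V_1 + 4  [with V_1=5]  = 14; V_3 = V_1*V_2  [with V_1=5, V_2=14]  = 70; V_4 = max(V_1, V_3) - 1  [with V_1=5, V_3=70]  = 69; V_5 = max(V_1, V_4) + 6  [with V_1=5, V_4=69]  = 75; V_6 = |V_5 - V_3|  [with V_5=75, V_3=70]  = 5; V_8 = -V_6 - V_1 + V_2  [with V_6=5, V_1=5, V_2=14]  = 4.
Change = 2 − 4 = -2.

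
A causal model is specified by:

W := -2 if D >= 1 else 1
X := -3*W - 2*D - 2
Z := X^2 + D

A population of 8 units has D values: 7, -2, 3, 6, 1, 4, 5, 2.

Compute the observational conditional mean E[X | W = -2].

Observing W=-2 restricts to units where W's equation naturally yields -2: D ∈ {7, 3, 6, 1, 4, 5, 2}. In that subpopulation X = -10, -2, -8, 2, -4, -6, 0, mean -4.

-4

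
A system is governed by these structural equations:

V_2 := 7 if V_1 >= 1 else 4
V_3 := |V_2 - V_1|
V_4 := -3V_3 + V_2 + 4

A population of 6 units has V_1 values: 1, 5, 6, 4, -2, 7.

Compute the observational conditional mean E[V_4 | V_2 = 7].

3.8

E[V_4|V_2=7] averages over only the 5 units with V_2=7 (V_1 = 1, 5, 6, 4, 7): V_4 = -7, 5, 8, 2, 11, mean 3.8.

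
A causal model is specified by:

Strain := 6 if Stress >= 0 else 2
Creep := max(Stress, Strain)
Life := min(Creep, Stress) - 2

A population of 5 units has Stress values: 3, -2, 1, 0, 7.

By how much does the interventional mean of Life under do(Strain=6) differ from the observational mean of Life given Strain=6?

do(Strain=6) breaks Strain's dependence on Stress. With Strain=6 fixed, Life across the units is 1, -4, -1, -2, 5, mean -0.2.
Conditioning on Strain=6 selects the 4 unit(s) with Stress ∈ {3, 1, 0, 7}. Their Life values: 1, -1, -2, 5. Mean = 0.75.
Difference = -0.2 − 0.75 = -0.95.

-0.95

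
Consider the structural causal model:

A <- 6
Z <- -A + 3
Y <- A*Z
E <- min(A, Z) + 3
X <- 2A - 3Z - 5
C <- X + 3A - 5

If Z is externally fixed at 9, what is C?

-7

Under do(Z=9), the mechanism Z <- -A + 3 is discarded; Z is fixed at 9.
X = 2A - 3Z - 5  [with A=6, Z=9]  = -20
C = X + 3A - 5  [with X=-20, A=6]  = -7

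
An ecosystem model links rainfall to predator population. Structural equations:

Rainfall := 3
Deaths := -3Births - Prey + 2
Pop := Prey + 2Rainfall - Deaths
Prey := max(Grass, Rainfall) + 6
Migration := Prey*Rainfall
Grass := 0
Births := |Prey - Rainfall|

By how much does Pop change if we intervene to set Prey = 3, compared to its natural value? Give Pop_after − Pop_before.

The intervention breaks the incoming arrows to Prey: Prey := max(Grass, Rainfall) + 6 no longer applies, and Prey = 3.
Births = |Prey - Rainfall|  [with Prey=3, Rainfall=3]  = 0
Deaths = -3Births - Prey + 2  [with Births=0, Prey=3]  = -1
Pop = Prey + 2Rainfall - Deaths  [with Prey=3, Rainfall=3, Deaths=-1]  = 10
Without intervention: Prey = max(Grass, Rainfall) + 6  [with Grass=0, Rainfall=3]  = 9; Births = |Prey - Rainfall|  [with Prey=9, Rainfall=3]  = 6; Deaths = -3Births - Prey + 2  [with Births=6, Prey=9]  = -25; Pop = Prey + 2Rainfall - Deaths  [with Prey=9, Rainfall=3, Deaths=-25]  = 40.
Change = 10 − 40 = -30.

-30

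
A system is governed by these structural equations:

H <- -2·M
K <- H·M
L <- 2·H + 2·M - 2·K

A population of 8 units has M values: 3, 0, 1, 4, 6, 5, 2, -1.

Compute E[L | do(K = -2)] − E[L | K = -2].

-5

Every unit gets K=-2 under the intervention. L values become -2, 4, 2, -4, -8, -6, 0, 6; E[L|do(K=-2)] = -1.
E[L|K=-2] averages over only the 2 units with K=-2 (M = 1, -1): L = 2, 6, mean 4.
Difference = -1 − 4 = -5.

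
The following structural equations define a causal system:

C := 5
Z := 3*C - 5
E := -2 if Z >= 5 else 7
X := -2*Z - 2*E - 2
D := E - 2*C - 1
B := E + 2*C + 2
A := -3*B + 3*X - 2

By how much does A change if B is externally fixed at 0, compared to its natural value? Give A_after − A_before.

30

Intervening sets B = 0 and removes its equation (B := E + 2*C + 2).
Z = 3*C - 5  [with C=5]  = 10
E = -2 if Z >= 5 else 7  [with Z=10]  = -2
X = -2*Z - 2*E - 2  [with Z=10, E=-2]  = -18
A = -3*B + 3*X - 2  [with B=0, X=-18]  = -56
Without intervention: Z = 3*C - 5  [with C=5]  = 10; E = -2 if Z >= 5 else 7  [with Z=10]  = -2; X = -2*Z - 2*E - 2  [with Z=10, E=-2]  = -18; B = E + 2*C + 2  [with E=-2, C=5]  = 10; A = -3*B + 3*X - 2  [with B=10, X=-18]  = -86.
Change = -56 − (-86) = 30.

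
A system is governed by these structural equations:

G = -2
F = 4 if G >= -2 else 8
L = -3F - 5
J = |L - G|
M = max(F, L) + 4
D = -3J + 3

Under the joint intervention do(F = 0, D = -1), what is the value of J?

3

The joint intervention fixes F = 0, D = -1, removing each variable's own equation.
L = -3F - 5  [with F=0]  = -5
J = |L - G|  [with L=-5, G=-2]  = 3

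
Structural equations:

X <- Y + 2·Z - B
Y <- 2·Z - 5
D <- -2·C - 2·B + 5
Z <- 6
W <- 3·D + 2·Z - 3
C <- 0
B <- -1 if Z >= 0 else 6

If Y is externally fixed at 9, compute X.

The intervention breaks the incoming arrows to Y: Y <- 2·Z - 5 no longer applies, and Y = 9.
B = -1 if Z >= 0 else 6  [with Z=6]  = -1
X = Y + 2·Z - B  [with Y=9, Z=6, B=-1]  = 22

22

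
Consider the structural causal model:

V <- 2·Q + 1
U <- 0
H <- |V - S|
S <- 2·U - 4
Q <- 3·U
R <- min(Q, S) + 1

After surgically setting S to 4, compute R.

1

The intervention breaks the incoming arrows to S: S <- 2·U - 4 no longer applies, and S = 4.
Q = 3·U  [with U=0]  = 0
R = min(Q, S) + 1  [with Q=0, S=4]  = 1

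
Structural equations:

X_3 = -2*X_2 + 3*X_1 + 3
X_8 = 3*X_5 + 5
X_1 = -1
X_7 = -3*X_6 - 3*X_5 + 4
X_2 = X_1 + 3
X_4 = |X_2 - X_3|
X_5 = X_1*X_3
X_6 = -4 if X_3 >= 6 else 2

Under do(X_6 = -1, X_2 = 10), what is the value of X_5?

20

The joint intervention fixes X_6 = -1, X_2 = 10, removing each variable's own equation.
X_3 = -2*X_2 + 3*X_1 + 3  [with X_2=10, X_1=-1]  = -20
X_5 = X_1*X_3  [with X_1=-1, X_3=-20]  = 20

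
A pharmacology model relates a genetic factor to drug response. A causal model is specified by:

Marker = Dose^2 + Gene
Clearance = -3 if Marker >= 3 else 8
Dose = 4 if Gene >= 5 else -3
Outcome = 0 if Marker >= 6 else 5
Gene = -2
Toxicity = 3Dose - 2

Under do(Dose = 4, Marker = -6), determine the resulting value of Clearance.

Under do(Dose = 4, Marker = -6), each intervened variable's structural equation is replaced by its fixed value.
Clearance = -3 if Marker >= 3 else 8  [with Marker=-6]  = 8

8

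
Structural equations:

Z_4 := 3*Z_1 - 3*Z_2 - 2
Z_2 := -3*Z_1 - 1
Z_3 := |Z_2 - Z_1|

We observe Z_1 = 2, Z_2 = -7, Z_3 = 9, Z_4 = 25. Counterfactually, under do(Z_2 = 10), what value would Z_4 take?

Under do(Z_2=10), the mechanism Z_2 := -3*Z_1 - 1 is discarded; Z_2 is fixed at 10.
Z_4 = 3*Z_1 - 3*Z_2 - 2  [with Z_1=2, Z_2=10]  = -26

-26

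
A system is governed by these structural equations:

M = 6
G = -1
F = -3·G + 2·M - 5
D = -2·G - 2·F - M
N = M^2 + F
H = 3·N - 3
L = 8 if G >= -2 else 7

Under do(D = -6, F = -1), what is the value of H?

The joint intervention fixes D = -6, F = -1, removing each variable's own equation.
N = M^2 + F  [with M=6, F=-1]  = 35
H = 3·N - 3  [with N=35]  = 102

102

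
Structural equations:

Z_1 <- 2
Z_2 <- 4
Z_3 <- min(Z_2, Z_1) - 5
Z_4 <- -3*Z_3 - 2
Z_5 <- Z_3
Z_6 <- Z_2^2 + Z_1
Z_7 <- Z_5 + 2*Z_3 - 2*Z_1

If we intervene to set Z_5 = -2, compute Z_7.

-12

Under do(Z_5=-2), the mechanism Z_5 <- Z_3 is discarded; Z_5 is fixed at -2.
Z_3 = min(Z_2, Z_1) - 5  [with Z_2=4, Z_1=2]  = -3
Z_7 = Z_5 + 2*Z_3 - 2*Z_1  [with Z_5=-2, Z_3=-3, Z_1=2]  = -12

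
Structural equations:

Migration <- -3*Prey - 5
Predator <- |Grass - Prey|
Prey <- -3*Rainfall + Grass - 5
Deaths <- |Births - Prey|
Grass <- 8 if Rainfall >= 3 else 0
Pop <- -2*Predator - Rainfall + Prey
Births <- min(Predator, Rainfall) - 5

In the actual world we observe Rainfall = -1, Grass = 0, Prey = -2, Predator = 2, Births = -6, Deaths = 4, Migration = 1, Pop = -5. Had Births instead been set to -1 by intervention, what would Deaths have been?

1

The intervention breaks the incoming arrows to Births: Births <- min(Predator, Rainfall) - 5 no longer applies, and Births = -1.
Grass = 8 if Rainfall >= 3 else 0  [with Rainfall=-1]  = 0
Prey = -3*Rainfall + Grass - 5  [with Rainfall=-1, Grass=0]  = -2
Deaths = |Births - Prey|  [with Births=-1, Prey=-2]  = 1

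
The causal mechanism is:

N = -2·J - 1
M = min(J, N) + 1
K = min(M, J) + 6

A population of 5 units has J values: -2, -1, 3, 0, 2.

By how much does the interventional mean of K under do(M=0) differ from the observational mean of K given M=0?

-0.1

Under do(M=0), M's equation is replaced by M=0 for every unit. Per-unit K: 4, 5, 6, 6, 6. Mean = 5.4.
Observing M=0 restricts to units where M's equation naturally yields 0: J ∈ {-1, 0}. In that subpopulation K = 5, 6, mean 5.5.
Difference = 5.4 − 5.5 = -0.1.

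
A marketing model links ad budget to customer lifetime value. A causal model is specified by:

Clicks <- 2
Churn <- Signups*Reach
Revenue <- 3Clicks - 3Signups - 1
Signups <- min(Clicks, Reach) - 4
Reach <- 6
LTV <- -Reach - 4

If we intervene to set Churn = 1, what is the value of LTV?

Under do(Churn=1), the mechanism Churn <- Signups*Reach is discarded; Churn is fixed at 1.
Since LTV is not a descendant of the intervened variable, it is unaffected.
LTV = -Reach - 4  [with Reach=6]  = -10

-10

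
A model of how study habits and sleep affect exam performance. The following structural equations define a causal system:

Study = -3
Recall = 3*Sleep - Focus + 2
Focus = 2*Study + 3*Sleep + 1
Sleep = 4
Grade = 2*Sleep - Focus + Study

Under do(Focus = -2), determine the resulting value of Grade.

do(Focus=-2) replaces the equation Focus = 2*Study + 3*Sleep + 1 with the constant Focus = -2.
Grade = 2*Sleep - Focus + Study  [with Sleep=4, Focus=-2, Study=-3]  = 7

7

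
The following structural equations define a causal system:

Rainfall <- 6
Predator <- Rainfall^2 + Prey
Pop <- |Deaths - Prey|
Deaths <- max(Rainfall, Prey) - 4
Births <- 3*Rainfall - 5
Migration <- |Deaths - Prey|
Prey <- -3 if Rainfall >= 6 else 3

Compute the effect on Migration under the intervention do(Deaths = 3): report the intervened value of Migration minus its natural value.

1

The intervention breaks the incoming arrows to Deaths: Deaths <- max(Rainfall, Prey) - 4 no longer applies, and Deaths = 3.
Prey = -3 if Rainfall >= 6 else 3  [with Rainfall=6]  = -3
Migration = |Deaths - Prey|  [with Deaths=3, Prey=-3]  = 6
Without intervention: Prey = -3 if Rainfall >= 6 else 3  [with Rainfall=6]  = -3; Deaths = max(Rainfall, Prey) - 4  [with Rainfall=6, Prey=-3]  = 2; Migration = |Deaths - Prey|  [with Deaths=2, Prey=-3]  = 5.
Change = 6 − 5 = 1.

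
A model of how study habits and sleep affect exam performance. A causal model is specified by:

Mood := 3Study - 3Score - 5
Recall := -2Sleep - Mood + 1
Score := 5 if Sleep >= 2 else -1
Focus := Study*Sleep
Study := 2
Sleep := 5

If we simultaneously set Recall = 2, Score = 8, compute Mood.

-23

Setting Recall = 2, Score = 8 by intervention discards those variables' equations.
Mood = 3Study - 3Score - 5  [with Study=2, Score=8]  = -23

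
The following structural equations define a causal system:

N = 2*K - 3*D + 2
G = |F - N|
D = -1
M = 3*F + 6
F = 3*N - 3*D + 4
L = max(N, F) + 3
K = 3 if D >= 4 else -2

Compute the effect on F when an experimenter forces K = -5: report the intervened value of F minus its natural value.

-18

Under do(K=-5), the mechanism K = 3 if D >= 4 else -2 is discarded; K is fixed at -5.
N = 2*K - 3*D + 2  [with K=-5, D=-1]  = -5
F = 3*N - 3*D + 4  [with N=-5, D=-1]  = -8
Without intervention: K = 3 if D >= 4 else -2  [with D=-1]  = -2; N = 2*K - 3*D + 2  [with K=-2, D=-1]  = 1; F = 3*N - 3*D + 4  [with N=1, D=-1]  = 10.
Change = -8 − 10 = -18.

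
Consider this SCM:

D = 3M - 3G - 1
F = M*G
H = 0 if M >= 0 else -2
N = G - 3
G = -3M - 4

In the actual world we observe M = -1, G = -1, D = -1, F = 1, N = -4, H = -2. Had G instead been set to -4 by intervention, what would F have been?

4

Under do(G=-4), the mechanism G = -3M - 4 is discarded; G is fixed at -4.
F = M*G  [with M=-1, G=-4]  = 4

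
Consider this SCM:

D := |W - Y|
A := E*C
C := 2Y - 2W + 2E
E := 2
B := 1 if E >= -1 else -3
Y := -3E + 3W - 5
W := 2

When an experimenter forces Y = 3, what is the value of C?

6

The intervention breaks the incoming arrows to Y: Y := -3E + 3W - 5 no longer applies, and Y = 3.
C = 2Y - 2W + 2E  [with Y=3, W=2, E=2]  = 6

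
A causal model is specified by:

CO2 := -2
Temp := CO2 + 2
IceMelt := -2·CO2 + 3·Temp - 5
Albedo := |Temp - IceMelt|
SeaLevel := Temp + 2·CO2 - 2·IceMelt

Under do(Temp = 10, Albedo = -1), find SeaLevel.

Setting Temp = 10, Albedo = -1 by intervention discards those variables' equations.
IceMelt = -2·CO2 + 3·Temp - 5  [with CO2=-2, Temp=10]  = 29
SeaLevel = Temp + 2·CO2 - 2·IceMelt  [with Temp=10, CO2=-2, IceMelt=29]  = -52

-52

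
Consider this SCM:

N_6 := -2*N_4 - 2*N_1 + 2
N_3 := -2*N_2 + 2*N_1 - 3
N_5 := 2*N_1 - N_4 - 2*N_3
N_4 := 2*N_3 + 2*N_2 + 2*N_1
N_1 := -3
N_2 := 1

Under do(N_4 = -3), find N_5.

19

Intervening sets N_4 = -3 and removes its equation (N_4 := 2*N_3 + 2*N_2 + 2*N_1).
N_3 = -2*N_2 + 2*N_1 - 3  [with N_2=1, N_1=-3]  = -11
N_5 = 2*N_1 - N_4 - 2*N_3  [with N_1=-3, N_4=-3, N_3=-11]  = 19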